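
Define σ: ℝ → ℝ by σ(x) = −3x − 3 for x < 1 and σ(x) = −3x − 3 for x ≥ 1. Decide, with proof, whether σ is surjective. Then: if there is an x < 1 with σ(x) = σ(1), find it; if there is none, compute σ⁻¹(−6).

Both pieces are strictly decreasing (slopes −3 and −3), so each is injective on its own interval.
The left piece maps (−∞, 1) onto (−6, ∞); the right piece maps [1, ∞) onto (−∞, −6].
These images together cover ℝ, so σ is surjective.
Because the two images are disjoint, no x < 1 has σ(x) = σ(1), so we compute σ⁻¹(−6): −6 lies in (−∞, −6], so solve −3x − 3 = −6: x = (−6 + 3)/(−3) = 1.

1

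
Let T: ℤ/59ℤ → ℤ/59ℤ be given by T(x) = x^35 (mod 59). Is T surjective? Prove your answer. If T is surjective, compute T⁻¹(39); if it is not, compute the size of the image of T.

Since 59 is prime, the nonzero elements of ℤ/59ℤ form a cyclic group of order 58.
As gcd(35, 58) = 1, raising to the 35th power is a bijection on this group: if s^35 ≡ t^35 then (st^{−1})^35 = 1, and the only element of order dividing gcd(35, 58) = 1 is 1, so s = t.
With T(0) = 0 this makes T injective on all of ℤ/59ℤ, hence bijective (finite equal-size domain and codomain). In particular T is surjective.
Since T is surjective, we find the preimage of 39. The inverse of x ↦ x^35 on (ℤ/59ℤ)^× is x ↦ x^5, because 35·5 = 175 = 3·58 + 1 ≡ 1 (mod 58) and x^{58} = 1 for x ≠ 0 (Fermat). So T⁻¹(39) = 39^5 mod 59.
Repeated squaring mod 59: 39^1 ≡ 39, 39^2 ≡ 39² = 1521 ≡ 46, 39^4 ≡ 46² = 2116 ≡ 51. Since 5 = 4 + 1, 39^5 ≡ 51·39: 51·39 = 1989 ≡ 42. So 39^5 ≡ 42 (mod 59).
Hence T⁻¹(39) = 42.

42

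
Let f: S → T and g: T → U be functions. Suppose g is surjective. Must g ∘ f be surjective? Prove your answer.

not surjective

No. Take S = {1}, T = U = {1, 2, 3}, f(1) = 1, and g = identity (surjective).
Then (g ∘ f)(1) = 1, and 3 ∈ U has no preimage under g ∘ f, so g ∘ f is not surjective.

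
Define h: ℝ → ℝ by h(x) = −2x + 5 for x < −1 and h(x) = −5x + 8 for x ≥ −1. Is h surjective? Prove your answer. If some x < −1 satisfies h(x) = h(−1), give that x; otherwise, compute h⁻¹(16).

-4

Both pieces are strictly decreasing (slopes −2 and −5), so each is injective on its own interval.
The left piece maps (−∞, −1) onto (7, ∞); the right piece maps [−1, ∞) onto (−∞, 13].
The union (7, ∞) ∪ (−∞, 13] covers ℝ, so h is surjective.
For the follow-up: the images overlap, so an x < −1 with h(x) = h(−1) exists. h(−1) = 13; solving −2x + 5 = 13 for x < −1 gives x = (13 − 5)/(−2) = −4.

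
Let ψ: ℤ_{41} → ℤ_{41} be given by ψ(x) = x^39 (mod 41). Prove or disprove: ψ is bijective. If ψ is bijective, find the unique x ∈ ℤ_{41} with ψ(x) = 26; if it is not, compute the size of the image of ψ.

30

Since 41 is prime, the nonzero elements of ℤ_{41} form a cyclic group of order 40.
As gcd(39, 40) = 1, raising to the 39th power is a bijection on this group: if s^39 ≡ t^39 then (st^{−1})^39 = 1, and the only element of order dividing gcd(39, 40) = 1 is 1, so s = t.
With ψ(0) = 0 this makes ψ injective on all of ℤ_{41}, hence bijective (finite equal-size domain and codomain). In particular ψ is bijective.
Since ψ is bijective, we find the preimage of 26. The inverse of x ↦ x^39 on (ℤ_{41})^× is x ↦ x^39, because 39·39 = 1521 = 38·40 + 1 ≡ 1 (mod 40) and x^{40} = 1 for x ≠ 0 (Fermat). So ψ⁻¹(26) = 26^39 mod 41.
Repeated squaring mod 41: 26^1 ≡ 26, 26^2 ≡ 26² = 676 ≡ 20, 26^4 ≡ 20² = 400 ≡ 31, 26^8 ≡ 31² = 961 ≡ 18, 26^16 ≡ 18² = 324 ≡ 37, 26^32 ≡ 37² = 1369 ≡ 16. Since 39 = 32 + 4 + 2 + 1, 26^39 ≡ 16·31·20·26: 16·31 = 496 ≡ 4, then 4·20 = 80 ≡ 39, then 39·26 = 1014 ≡ 30. So 26^39 ≡ 30 (mod 41).
Hence ψ⁻¹(26) = 30.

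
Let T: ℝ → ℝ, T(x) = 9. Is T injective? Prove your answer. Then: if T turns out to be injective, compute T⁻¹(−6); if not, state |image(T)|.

1

T(0) = 9 = T(1) with 0 ≠ 1, so T is not injective.
Since T is not injective, we state |image(T)|: the image of T is {9}, which has 1 element.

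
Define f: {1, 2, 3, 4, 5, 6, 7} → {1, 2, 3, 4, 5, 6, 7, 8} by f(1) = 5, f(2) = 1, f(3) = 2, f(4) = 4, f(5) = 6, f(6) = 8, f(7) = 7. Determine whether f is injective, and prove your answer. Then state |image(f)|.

The values f(1), …, f(7) are 5, 1, 2, 4, 6, 8, 7 — all distinct.
So f(s) = f(t) only when s = t, and f is injective.
The image of f is {1, 2, 4, 5, 6, 7, 8}, which has 7 elements.

7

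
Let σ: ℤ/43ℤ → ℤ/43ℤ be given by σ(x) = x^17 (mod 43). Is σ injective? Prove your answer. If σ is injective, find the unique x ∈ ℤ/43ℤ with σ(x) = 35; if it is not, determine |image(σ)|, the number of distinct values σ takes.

Since 43 is prime, the nonzero elements of ℤ/43ℤ form a cyclic group of order 42.
As gcd(17, 42) = 1, raising to the 17th power is a bijection on this group: if s^17 ≡ t^17 then (st^{−1})^17 = 1, and the only element of order dividing gcd(17, 42) = 1 is 1, so s = t.
With σ(0) = 0 this makes σ injective on all of ℤ/43ℤ, hence bijective (finite equal-size domain and codomain). In particular σ is injective.
Since σ is injective, we find the preimage of 35. The inverse of x ↦ x^17 on (ℤ/43ℤ)^× is x ↦ x^5, because 17·5 = 85 = 2·42 + 1 ≡ 1 (mod 42) and x^{42} = 1 for x ≠ 0 (Fermat). So σ⁻¹(35) = 35^5 mod 43.
Repeated squaring mod 43: 35^1 ≡ 35, 35^2 ≡ 35² = 1225 ≡ 21, 35^4 ≡ 21² = 441 ≡ 11. Since 5 = 4 + 1, 35^5 ≡ 11·35: 11·35 = 385 ≡ 41. So 35^5 ≡ 41 (mod 43).
Hence σ⁻¹(35) = 41.

41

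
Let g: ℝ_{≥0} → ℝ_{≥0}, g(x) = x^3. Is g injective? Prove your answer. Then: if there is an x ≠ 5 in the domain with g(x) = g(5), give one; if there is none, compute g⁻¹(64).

4

On ℝ_{≥0}, x ↦ x^3 is strictly increasing, so g(s) = g(t) forces s = t. Therefore g is injective.
Since x ↦ x^3 is strictly increasing on ℝ_{≥0}, it is injective there, so no x ≠ 5 in the domain has g(x) = g(5). We therefore compute g⁻¹(64) = 64^{1/3} = 4 (indeed 4^3 = 64).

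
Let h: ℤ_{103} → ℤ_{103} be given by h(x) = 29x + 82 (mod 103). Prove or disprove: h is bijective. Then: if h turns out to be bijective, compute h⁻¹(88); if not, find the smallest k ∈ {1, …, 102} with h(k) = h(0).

Suppose h(u) = h(v) in ℤ_{103}. Then 29u + 82 ≡ 29v + 82 (mod 103), thus 29(u − v) ≡ 0 (mod 103).
Since gcd(29, 103) = 1, 29 is invertible modulo 103, thus u − v ≡ 0 (mod 103), i.e. u = v.
We now compute 29⁻¹ mod 103 explicitly. Euclid's algorithm: 103 = 3·29 + 16, 29 = 1·16 + 13, 16 = 1·13 + 3, 13 = 4·3 + 1; back-substituting gives 1 = 32·29 − 9·103, so 29⁻¹ ≡ 32 (mod 103).
Then y ↦ 32(y − 82) is a two-sided inverse to h, so every y ∈ ℤ_{103} has a preimage.
Hence h is bijective.
Since h is bijective, we find h⁻¹(88): we need 29x ≡ 88 − 82 ≡ 6 (mod 103). Using 29⁻¹ = 32: x ≡ 32·6 = 192 = 1·103 + 89, so x = 89.
Check: h(89) = 29·89 + 82 = 2663 = 25·103 + 88 ≡ 88 (mod 103).

89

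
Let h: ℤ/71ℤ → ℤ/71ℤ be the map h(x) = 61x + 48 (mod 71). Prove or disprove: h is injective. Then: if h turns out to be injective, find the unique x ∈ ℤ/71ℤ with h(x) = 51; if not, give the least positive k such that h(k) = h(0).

21

If h(u) = h(v), then 61u ≡ 61v (mod 71). Because gcd(61, 71) = 1, we may cancel 61 to get u ≡ v (mod 71).
Therefore h is injective.
We now compute 61⁻¹ mod 71 explicitly. Euclid's algorithm: 71 = 1·61 + 10, 61 = 6·10 + 1; back-substituting gives 1 = 7·61 − 6·71, so 61⁻¹ ≡ 7 (mod 71).
Since h is injective, we compute h⁻¹(51): solve 61x + 48 ≡ 51 (mod 71), i.e. 61x ≡ 3 (mod 71).
Multiplying by 61⁻¹ = 7 gives x ≡ 7·3 = 21 ≡ 21 (mod 71).
Check: h(21) = 61·21 + 48 = 1329 = 18·71 + 51 ≡ 51 (mod 71).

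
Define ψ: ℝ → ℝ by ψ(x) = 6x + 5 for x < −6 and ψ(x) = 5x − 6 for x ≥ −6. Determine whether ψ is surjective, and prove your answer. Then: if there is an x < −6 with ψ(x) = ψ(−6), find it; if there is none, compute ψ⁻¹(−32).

Both pieces are strictly increasing (slopes 6 and 5), so each is injective on its own interval.
The left piece maps (−∞, −6) onto (−∞, −31); the right piece maps [−6, ∞) onto [−36, ∞).
The union (−∞, −31) ∪ [−36, ∞) covers ℝ, so ψ is surjective.
For the follow-up: the images overlap, so an x < −6 with ψ(x) = ψ(−6) exists. ψ(−6) = −36; solving 6x + 5 = −36 for x < −6 gives x = (−36 − 5)/6 = −41/6.

-41/6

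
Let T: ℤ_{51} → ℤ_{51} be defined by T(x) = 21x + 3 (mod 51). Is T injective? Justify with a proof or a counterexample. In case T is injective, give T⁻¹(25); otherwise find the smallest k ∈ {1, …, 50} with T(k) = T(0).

Recall that T is injective when T(s) = T(t) forces s = t.
We have gcd(21, 51) = 3 > 1. Taking s = 0 and t = 17: T(0) = 3 and T(17) = 21·17 + 3 = 360 ≡ 3 (mod 51).
So T(0) = T(17) while 0 ≠ 17, hence T is not injective.
Since T is not injective, we find the least positive k with T(k) = T(0): this means 21k ≡ 0 (mod 51), i.e. 51 ∣ 21k. Since gcd(21, 51) = 3, dividing through by 3 this holds exactly when 17 ∣ 7k, and as gcd(7, 17) = 1, exactly when 17 ∣ k.
The smallest positive such k is 17.

17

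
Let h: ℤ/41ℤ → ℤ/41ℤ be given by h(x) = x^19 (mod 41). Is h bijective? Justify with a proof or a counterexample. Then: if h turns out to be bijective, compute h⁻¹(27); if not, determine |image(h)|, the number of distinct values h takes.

3

Since 41 is prime, the nonzero elements of ℤ/41ℤ form a cyclic group of order 40.
As gcd(19, 40) = 1, raising to the 19th power is a bijection on this group: if a^19 ≡ b^19 then (ab^{−1})^19 = 1, and the only element of order dividing gcd(19, 40) = 1 is 1, so a = b.
With h(0) = 0 this makes h injective on all of ℤ/41ℤ, hence bijective (finite equal-size domain and codomain). In particular h is bijective.
Since h is bijective, we find the preimage of 27. The inverse of x ↦ x^19 on (ℤ/41ℤ)^× is x ↦ x^19, because 19·19 = 361 = 9·40 + 1 ≡ 1 (mod 40) and x^{40} = 1 for x ≠ 0 (Fermat). So h⁻¹(27) = 27^19 mod 41.
Repeated squaring mod 41: 27^1 ≡ 27, 27^2 ≡ 27² = 729 ≡ 32, 27^4 ≡ 32² = 1024 ≡ 40, 27^8 ≡ 40² = 1600 ≡ 1, 27^16 ≡ 1² = 1. Since 19 = 16 + 2 + 1, 27^19 ≡ 1·32·27: 1·32 = 32, then 32·27 = 864 ≡ 3. So 27^19 ≡ 3 (mod 41).
Hence h⁻¹(27) = 3.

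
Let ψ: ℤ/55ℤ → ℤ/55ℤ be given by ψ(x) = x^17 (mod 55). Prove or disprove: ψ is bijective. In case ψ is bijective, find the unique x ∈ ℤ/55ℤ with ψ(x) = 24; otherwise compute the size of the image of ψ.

19

Computing x^17 mod 55 for each x (by repeated squaring, reducing mod 55 at every step), the values ψ(0), ψ(1), …, ψ(54) are: 0, 1, 7, 53, 49, 25, 41, 17, 13, 4, 10, 11, 12, 18, 9, 5, 36, 52, 28, 24, 15, 21, 22, 23, 29, 20, 16, 47, 8, 39, 35, 26, 32, 33, 34, 40, 31, 27, 3, 19, 50, 46, 37, 43, 44, 45, 51, 42, 38, 14, 30, 6, 2, 48, 54.
Every element of ℤ/55ℤ appears exactly once in this list, so ψ is a bijection, and in particular bijective.
Since ψ is bijective, we read off the preimage of 24 from the same table: ψ(19) = 24, so ψ⁻¹(24) = 19.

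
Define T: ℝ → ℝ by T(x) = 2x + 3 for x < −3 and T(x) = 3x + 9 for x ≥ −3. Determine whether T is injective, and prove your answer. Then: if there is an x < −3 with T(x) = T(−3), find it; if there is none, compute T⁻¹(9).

0

Both pieces are strictly increasing (slopes 2 and 3), so each is injective on its own interval.
The left piece maps (−∞, −3) onto (−∞, −3); the right piece maps [−3, ∞) onto [0, ∞).
These images are disjoint, so no value is attained by both pieces. So T is injective.
Because the two images are disjoint, no x < −3 has T(x) = T(−3), so we compute T⁻¹(9): 9 lies in [0, ∞), so solve 3x + 9 = 9: x = (9 − 9)/3 = 0.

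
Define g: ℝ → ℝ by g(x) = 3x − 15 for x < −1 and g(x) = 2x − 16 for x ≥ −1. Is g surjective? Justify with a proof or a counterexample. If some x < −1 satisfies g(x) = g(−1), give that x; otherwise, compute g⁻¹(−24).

Both pieces are strictly increasing (slopes 3 and 2), so each is injective on its own interval.
The left piece maps (−∞, −1) onto (−∞, −18); the right piece maps [−1, ∞) onto [−18, ∞).
These images together cover ℝ, so g is surjective.
Because the two images are disjoint, no x < −1 has g(x) = g(−1), so we compute g⁻¹(−24): −24 lies in (−∞, −18), so solve 3x − 15 = −24: x = (−24 + 15)/3 = −3.

-3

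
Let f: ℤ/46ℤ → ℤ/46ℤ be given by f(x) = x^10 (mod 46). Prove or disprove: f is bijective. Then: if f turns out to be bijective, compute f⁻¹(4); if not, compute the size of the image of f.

24

f(22): Repeated squaring mod 46: 22^1 ≡ 22, 22^2 ≡ 22² = 484 ≡ 24, 22^4 ≡ 24² = 576 ≡ 24, 22^8 ≡ 24² = 576 ≡ 24. Since 10 = 8 + 2, 22^10 ≡ 24·24: 24·24 = 576 ≡ 24. So 22^10 ≡ 24 (mod 46).
f(24): Repeated squaring mod 46: 24^1 ≡ 24, 24^2 ≡ 24² = 576 ≡ 24, 24^4 ≡ 24² = 576 ≡ 24, 24^8 ≡ 24² = 576 ≡ 24. Since 10 = 8 + 2, 24^10 ≡ 24·24: 24·24 = 576 ≡ 24. So 24^10 ≡ 24 (mod 46).
So f(22) = f(24) = 24 while 22 ≠ 24, hence f is not injective, hence not bijective.
Since f is not bijective, we determine |image(f)|. Computing x^10 mod 46 for each x (by repeated squaring, reducing mod 46 at every step), the values f(0), f(1), …, f(45) are: 0, 1, 12, 31, 6, 9, 4, 13, 26, 41, 16, 25, 2, 39, 18, 3, 36, 27, 32, 29, 8, 35, 24, 23, 24, 35, 8, 29, 32, 27, 36, 3, 18, 39, 2, 25, 16, 41, 26, 13, 4, 9, 6, 31, 12, 1.
The distinct values are {0, 1, 2, 3, 4, 6, 8, 9, 12, 13, 16, 18, 23, 24, 25, 26, 27, 29, 31, 32, 35, 36, 39, 41}; there are 24 of them.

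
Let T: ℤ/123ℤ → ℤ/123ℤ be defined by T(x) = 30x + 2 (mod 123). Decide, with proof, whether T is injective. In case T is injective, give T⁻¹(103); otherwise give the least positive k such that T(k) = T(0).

By definition, injectivity means: for all s, t in the domain, T(s) = T(t) implies s = t.
We have gcd(30, 123) = 3 > 1. Taking s = 0 and t = 41: T(0) = 2 and T(41) = 30·41 + 2 = 1232 ≡ 2 (mod 123).
So T(0) = T(41) while 0 ≠ 41, thus T is not injective.
Since T is not injective, we find the least positive k with T(k) = T(0): this means 30k ≡ 0 (mod 123), i.e. 123 ∣ 30k. Since gcd(30, 123) = 3, dividing through by 3 this holds exactly when 41 ∣ 10k, and as gcd(10, 41) = 1, exactly when 41 ∣ k.
The smallest positive such k is 41.

41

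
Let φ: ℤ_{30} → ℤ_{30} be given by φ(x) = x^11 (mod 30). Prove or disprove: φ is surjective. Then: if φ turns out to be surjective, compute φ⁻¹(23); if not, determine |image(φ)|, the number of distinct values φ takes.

17

Computing x^11 mod 30 for each x (by repeated squaring, reducing mod 30 at every step), the values φ(0), φ(1), …, φ(29) are: 0, 1, 8, 27, 4, 5, 6, 13, 2, 9, 10, 11, 18, 7, 14, 15, 16, 23, 12, 19, 20, 21, 28, 17, 24, 25, 26, 3, 22, 29.
Every element of ℤ_{30} appears exactly once in this list, so φ is a bijection, and in particular surjective.
Since φ is surjective, we read off the preimage of 23 from the same table: φ(17) = 23, so φ⁻¹(23) = 17.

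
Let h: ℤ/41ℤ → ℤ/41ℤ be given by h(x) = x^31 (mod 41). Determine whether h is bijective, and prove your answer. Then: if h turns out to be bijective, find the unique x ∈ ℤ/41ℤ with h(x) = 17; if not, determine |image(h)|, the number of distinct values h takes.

30

Since 41 is prime, the nonzero elements of ℤ/41ℤ form a cyclic group of order 40.
As gcd(31, 40) = 1, raising to the 31st power is a bijection on this group: if a^31 ≡ b^31 then (ab^{−1})^31 = 1, and the only element of order dividing gcd(31, 40) = 1 is 1, so a = b.
With h(0) = 0 this makes h injective on all of ℤ/41ℤ, hence bijective (finite equal-size domain and codomain). In particular h is bijective.
Since h is bijective, we find the preimage of 17. The inverse of x ↦ x^31 on (ℤ/41ℤ)^× is x ↦ x^31, because 31·31 = 961 = 24·40 + 1 ≡ 1 (mod 40) and x^{40} = 1 for x ≠ 0 (Fermat). So h⁻¹(17) = 17^31 mod 41.
Repeated squaring mod 41: 17^1 ≡ 17, 17^2 ≡ 17² = 289 ≡ 2, 17^4 ≡ 2² = 4, 17^8 ≡ 4² = 16, 17^16 ≡ 16² = 256 ≡ 10. Since 31 = 16 + 8 + 4 + 2 + 1, 17^31 ≡ 10·16·4·2·17: 10·16 = 160 ≡ 37, then 37·4 = 148 ≡ 25, then 25·2 = 50 ≡ 9, then 9·17 = 153 ≡ 30. So 17^31 ≡ 30 (mod 41).
Hence h⁻¹(17) = 30.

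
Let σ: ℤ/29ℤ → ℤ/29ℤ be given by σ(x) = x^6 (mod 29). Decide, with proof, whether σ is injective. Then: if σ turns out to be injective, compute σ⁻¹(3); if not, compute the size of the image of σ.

15

σ(14): Repeated squaring mod 29: 14^1 ≡ 14, 14^2 ≡ 14² = 196 ≡ 22, 14^4 ≡ 22² = 484 ≡ 20. Since 6 = 4 + 2, 14^6 ≡ 20·22: 20·22 = 440 ≡ 5. So 14^6 ≡ 5 (mod 29).
σ(15): Repeated squaring mod 29: 15^1 ≡ 15, 15^2 ≡ 15² = 225 ≡ 22, 15^4 ≡ 22² = 484 ≡ 20. Since 6 = 4 + 2, 15^6 ≡ 20·22: 20·22 = 440 ≡ 5. So 15^6 ≡ 5 (mod 29).
So σ(14) = σ(15) = 5 while 14 ≠ 15, hence σ is not injective.
Since σ is not injective, we determine |image(σ)|. Computing x^6 mod 29 for each x (by repeated squaring, reducing mod 29 at every step), the values σ(0), σ(1), …, σ(28) are: 0, 1, 6, 4, 7, 23, 24, 25, 13, 16, 22, 9, 28, 20, 5, 5, 20, 28, 9, 22, 16, 13, 25, 24, 23, 7, 4, 6, 1.
The distinct values are {0, 1, 4, 5, 6, 7, 9, 13, 16, 20, 22, 23, 24, 25, 28}; there are 15 of them.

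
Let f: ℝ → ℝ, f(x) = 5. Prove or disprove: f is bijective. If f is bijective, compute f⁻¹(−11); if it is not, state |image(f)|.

1

Recall: f is injective if f(x_1) = f(x_2) implies x_1 = x_2.
f(0) = 5 = f(1) with 0 ≠ 1, so f is not injective, hence not bijective.
Since f is not bijective, we state |image(f)|: the image of f is {5}, which has 1 element.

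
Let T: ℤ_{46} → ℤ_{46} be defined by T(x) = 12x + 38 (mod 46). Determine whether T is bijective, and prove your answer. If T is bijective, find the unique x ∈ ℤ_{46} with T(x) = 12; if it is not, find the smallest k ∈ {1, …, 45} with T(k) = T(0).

23

We have gcd(12, 46) = 2 > 1. Taking a = 0 and b = 23: T(0) = 38 and T(23) = 12·23 + 38 = 314 ≡ 38 (mod 46).
So T(0) = T(23) while 0 ≠ 23, thus T is not injective, hence not bijective.
Since T is not bijective, we find the least positive k with T(k) = T(0): this means 12k ≡ 0 (mod 46), i.e. 46 ∣ 12k. Since gcd(12, 46) = 2, dividing through by 2 this holds exactly when 23 ∣ 6k, and as gcd(6, 23) = 1, exactly when 23 ∣ k.
The smallest positive such k is 23.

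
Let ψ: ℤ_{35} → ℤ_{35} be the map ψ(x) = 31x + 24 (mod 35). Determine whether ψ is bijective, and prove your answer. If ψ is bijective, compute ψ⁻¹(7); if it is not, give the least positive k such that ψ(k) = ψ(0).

Suppose ψ(x_1) = ψ(x_2) in ℤ_{35}. Then 31x_1 + 24 ≡ 31x_2 + 24 (mod 35), therefore 31(x_1 − x_2) ≡ 0 (mod 35).
Since gcd(31, 35) = 1, 31 is invertible modulo 35, so x_1 − x_2 ≡ 0 (mod 35), i.e. x_1 = x_2.
We now compute 31⁻¹ mod 35 explicitly. Euclid's algorithm: 35 = 1·31 + 4, 31 = 7·4 + 3, 4 = 1·3 + 1; back-substituting gives 1 = 26·31 − 23·35, so 31⁻¹ ≡ 26 (mod 35).
Then y ↦ 26(y − 24) is a two-sided inverse to ψ, so every y ∈ ℤ_{35} has a preimage.
Hence ψ is bijective.
Since ψ is bijective, we find ψ⁻¹(7): we need 31x ≡ 7 − 24 ≡ 18 (mod 35). Using 31⁻¹ = 26: x ≡ 26·18 = 468 = 13·35 + 13, so x = 13.
Check: ψ(13) = 31·13 + 24 = 427 = 12·35 + 7 ≡ 7 (mod 35).

13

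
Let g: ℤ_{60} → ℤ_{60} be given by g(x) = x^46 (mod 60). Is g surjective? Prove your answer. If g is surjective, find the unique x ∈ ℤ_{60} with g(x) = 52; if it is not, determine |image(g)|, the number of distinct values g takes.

12

g(2): Repeated squaring mod 60: 2^1 ≡ 2, 2^2 ≡ 2² = 4, 2^4 ≡ 4² = 16, 2^8 ≡ 16² = 256 ≡ 16, 2^16 ≡ 16² = 256 ≡ 16, 2^32 ≡ 16² = 256 ≡ 16. Since 46 = 32 + 8 + 4 + 2, 2^46 ≡ 16·16·16·4: 16·16 = 256 ≡ 16, then 16·16 = 256 ≡ 16, then 16·4 = 64 ≡ 4. So 2^46 ≡ 4 (mod 60).
g(8): Repeated squaring mod 60: 8^1 ≡ 8, 8^2 ≡ 8² = 64 ≡ 4, 8^4 ≡ 4² = 16, 8^8 ≡ 16² = 256 ≡ 16, 8^16 ≡ 16² = 256 ≡ 16, 8^32 ≡ 16² = 256 ≡ 16. Since 46 = 32 + 8 + 4 + 2, 8^46 ≡ 16·16·16·4: 16·16 = 256 ≡ 16, then 16·16 = 256 ≡ 16, then 16·4 = 64 ≡ 4. So 8^46 ≡ 4 (mod 60).
So g(2) = g(8) = 4 while 2 ≠ 8, hence g is not injective.
A non-injective map from the 60-element set ℤ_{60} to itself takes at most 59 distinct values, so it cannot be surjective. So g is not surjective.
Since g is not surjective, we determine |image(g)|. Computing x^46 mod 60 for each x (by repeated squaring, reducing mod 60 at every step), the values g(0), g(1), …, g(59) are: 0, 1, 4, 9, 16, 25, 36, 49, 4, 21, 40, 1, 24, 49, 16, 45, 16, 49, 24, 1, 40, 21, 4, 49, 36, 25, 16, 9, 4, 1, 0, 1, 4, 9, 16, 25, 36, 49, 4, 21, 40, 1, 24, 49, 16, 45, 16, 49, 24, 1, 40, 21, 4, 49, 36, 25, 16, 9, 4, 1.
The distinct values are {0, 1, 4, 9, 16, 21, 24, 25, 36, 40, 45, 49}; there are 12 of them.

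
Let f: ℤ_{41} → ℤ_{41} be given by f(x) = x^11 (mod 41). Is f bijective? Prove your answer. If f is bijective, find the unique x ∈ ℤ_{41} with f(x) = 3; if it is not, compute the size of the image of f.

Since 41 is prime, the nonzero elements of ℤ_{41} form a cyclic group of order 40.
As gcd(11, 40) = 1, raising to the 11th power is a bijection on this group: if s^11 ≡ t^11 then (st^{−1})^11 = 1, and the only element of order dividing gcd(11, 40) = 1 is 1, so s = t.
With f(0) = 0 this makes f injective on all of ℤ_{41}, hence bijective (finite equal-size domain and codomain). In particular f is bijective.
Since f is bijective, we find the preimage of 3. The inverse of x ↦ x^11 on (ℤ_{41})^× is x ↦ x^11, because 11·11 = 121 = 3·40 + 1 ≡ 1 (mod 40) and x^{40} = 1 for x ≠ 0 (Fermat). So f⁻¹(3) = 3^11 mod 41.
Repeated squaring mod 41: 3^1 ≡ 3, 3^2 ≡ 3² = 9, 3^4 ≡ 9² = 81 ≡ 40, 3^8 ≡ 40² = 1600 ≡ 1. Since 11 = 8 + 2 + 1, 3^11 ≡ 1·9·3: 1·9 = 9, then 9·3 = 27. So 3^11 ≡ 27 (mod 41).
Hence f⁻¹(3) = 27.

27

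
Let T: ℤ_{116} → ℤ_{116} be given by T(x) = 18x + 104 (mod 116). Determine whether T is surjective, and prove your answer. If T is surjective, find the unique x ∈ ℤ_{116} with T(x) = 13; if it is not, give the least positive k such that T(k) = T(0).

Since gcd(18, 116) = 2, we have 18x ≡ 0 (mod 2) for all x, so T(x) ≡ 0 (mod 2).
But 1 ≢ 0 (mod 2), so 1 ∈ ℤ_{116} has no preimage. Hence T is not surjective.
Since T is not surjective, we find the least positive k with T(k) = T(0): this means 18k ≡ 0 (mod 116), i.e. 116 ∣ 18k. Since gcd(18, 116) = 2, dividing through by 2 this holds exactly when 58 ∣ 9k, and as gcd(9, 58) = 1, exactly when 58 ∣ k.
The smallest positive such k is 58.

58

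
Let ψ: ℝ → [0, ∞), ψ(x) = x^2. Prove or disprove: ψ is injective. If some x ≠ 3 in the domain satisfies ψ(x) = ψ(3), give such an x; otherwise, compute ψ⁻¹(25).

ψ(3) = 9 = (−3)^2 = ψ(−3) (since 2 is even), with 3 ≠ −3. So ψ is not injective.
For the follow-up, such an x exists: taking x = −3 ∈ ℝ gives ψ(−3) = 9 = ψ(3) with −3 ≠ 3.

-3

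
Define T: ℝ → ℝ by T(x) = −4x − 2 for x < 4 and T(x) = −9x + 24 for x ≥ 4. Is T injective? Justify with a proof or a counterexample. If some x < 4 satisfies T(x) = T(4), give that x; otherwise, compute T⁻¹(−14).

5/2

Both pieces are strictly decreasing (slopes −4 and −9), so each is injective on its own interval.
The left piece maps (−∞, 4) onto (−18, ∞); the right piece maps [4, ∞) onto (−∞, −12].
These images overlap. In particular T(4) = −12 (right piece), and solving −4x − 2 = −12 on the left piece gives x = 5/2 < 4.
So T(5/2) = T(4) with 5/2 ≠ 4, and T is not injective. This x = 5/2 is the requested value below 4.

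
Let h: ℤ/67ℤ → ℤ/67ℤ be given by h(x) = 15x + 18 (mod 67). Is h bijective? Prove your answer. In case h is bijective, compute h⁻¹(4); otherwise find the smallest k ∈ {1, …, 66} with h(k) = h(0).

8

Recall that h is injective when h(x_1) = h(x_2) forces x_1 = x_2.
If h(x_1) = h(x_2), then 15x_1 ≡ 15x_2 (mod 67). Because gcd(15, 67) = 1, we may cancel 15 to get x_1 ≡ x_2 (mod 67).
We now compute 15⁻¹ mod 67 explicitly. Euclid's algorithm: 67 = 4·15 + 7, 15 = 2·7 + 1; back-substituting gives 1 = 9·15 − 2·67, so 15⁻¹ ≡ 9 (mod 67).
Then y ↦ 9(y − 18) is a two-sided inverse to h, so every y ∈ ℤ/67ℤ has a preimage.
So h is bijective.
Since h is bijective, we compute h⁻¹(4): solve 15x + 18 ≡ 4 (mod 67), i.e. 15x ≡ 53 (mod 67).
Multiplying by 15⁻¹ = 9 gives x ≡ 9·53 = 477 = 7·67 + 8 ≡ 8 (mod 67).
Check: h(8) = 15·8 + 18 = 138 = 2·67 + 4 ≡ 4 (mod 67).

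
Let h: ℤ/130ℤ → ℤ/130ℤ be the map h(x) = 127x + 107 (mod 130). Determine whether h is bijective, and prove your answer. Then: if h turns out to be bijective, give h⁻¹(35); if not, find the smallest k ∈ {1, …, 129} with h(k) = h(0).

Recall that h is injective if h(u) = h(v) implies u = v.
Suppose h(u) = h(v) in ℤ/130ℤ. Then 127u + 107 ≡ 127v + 107 (mod 130), therefore 127(u − v) ≡ 0 (mod 130).
Since gcd(127, 130) = 1, 127 is invertible modulo 130, therefore u − v ≡ 0 (mod 130), i.e. u = v.
We now compute 127⁻¹ mod 130 explicitly. Euclid's algorithm: 130 = 1·127 + 3, 127 = 42·3 + 1; back-substituting gives 1 = 43·127 − 42·130, so 127⁻¹ ≡ 43 (mod 130).
Then y ↦ 43(y − 107) is a two-sided inverse to h, so every y ∈ ℤ/130ℤ has a preimage.
Thus h is bijective.
Since h is bijective, we find h⁻¹(35): we need 127x ≡ 35 − 107 ≡ 58 (mod 130). Using 127⁻¹ = 43: x ≡ 43·58 = 2494 = 19·130 + 24, so x = 24.
Check: h(24) = 127·24 + 107 = 3155 = 24·130 + 35 ≡ 35 (mod 130).

24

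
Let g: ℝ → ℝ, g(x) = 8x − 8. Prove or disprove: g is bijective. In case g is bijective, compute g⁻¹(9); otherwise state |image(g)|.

17/8

Suppose g(u) = g(v). Then 8u − 8 = 8v − 8, therefore 8u = 8v, so u = v.
For any y ∈ ℝ, x = (y + 8)/8 satisfies g(x) = y.
So g is bijective.
Since g is bijective, we compute g⁻¹(9) = (9 + 8)/8 = 17/8.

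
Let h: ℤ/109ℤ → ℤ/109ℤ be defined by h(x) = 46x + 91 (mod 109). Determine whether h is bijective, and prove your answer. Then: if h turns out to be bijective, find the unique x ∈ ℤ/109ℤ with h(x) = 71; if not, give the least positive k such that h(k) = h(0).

If h(u) = h(v), then 46u ≡ 46v (mod 109). Because gcd(46, 109) = 1, we may cancel 46 to get u ≡ v (mod 109).
We now compute 46⁻¹ mod 109 explicitly. Euclid's algorithm: 109 = 2·46 + 17, 46 = 2·17 + 12, 17 = 1·12 + 5, 12 = 2·5 + 2, 5 = 2·2 + 1; back-substituting gives 1 = 64·46 − 27·109, so 46⁻¹ ≡ 64 (mod 109).
For any y ∈ ℤ/109ℤ, x = 64(y − 91) mod 109 satisfies h(x) = 46·64(y − 91) + 91 ≡ y (since 46·64 ≡ 1 mod 109). So every y has a preimage.
Thus h is bijective.
Since h is bijective, we find h⁻¹(71): we need 46x ≡ 71 − 91 ≡ 89 (mod 109). Using 46⁻¹ = 64: x ≡ 64·89 = 5696 = 52·109 + 28, so x = 28.
Check: h(28) = 46·28 + 91 = 1379 = 12·109 + 71 ≡ 71 (mod 109).

28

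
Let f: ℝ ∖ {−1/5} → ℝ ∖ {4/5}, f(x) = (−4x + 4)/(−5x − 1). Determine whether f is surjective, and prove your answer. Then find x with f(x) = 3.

-7/11

For any y ≠ 4/5, solving y(−5x − 1) = −4x + 4 for x gives a well-defined x ≠ −1/5. So f is surjective.
Solving f(x) = 3: cross-multiplying gives −4x + 4 = 3(−5x − 1), which rearranges to 11x = −7, so x = −7/11.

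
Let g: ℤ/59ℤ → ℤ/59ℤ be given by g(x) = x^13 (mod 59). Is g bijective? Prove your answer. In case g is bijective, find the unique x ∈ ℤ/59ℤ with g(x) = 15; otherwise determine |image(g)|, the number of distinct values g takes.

17

Since 59 is prime, the nonzero elements of ℤ/59ℤ form a cyclic group of order 58.
As gcd(13, 58) = 1, raising to the 13th power is a bijection on this group: if s^13 ≡ t^13 then (st^{−1})^13 = 1, and the only element of order dividing gcd(13, 58) = 1 is 1, so s = t.
With g(0) = 0 this makes g injective on all of ℤ/59ℤ, hence bijective (finite equal-size domain and codomain). In particular g is bijective.
Since g is bijective, we find the preimage of 15. The inverse of x ↦ x^13 on (ℤ/59ℤ)^× is x ↦ x^9, because 13·9 = 117 = 2·58 + 1 ≡ 1 (mod 58) and x^{58} = 1 for x ≠ 0 (Fermat). So g⁻¹(15) = 15^9 mod 59.
Repeated squaring mod 59: 15^1 ≡ 15, 15^2 ≡ 15² = 225 ≡ 48, 15^4 ≡ 48² = 2304 ≡ 3, 15^8 ≡ 3² = 9. Since 9 = 8 + 1, 15^9 ≡ 9·15: 9·15 = 135 ≡ 17. So 15^9 ≡ 17 (mod 59).
Hence g⁻¹(15) = 17.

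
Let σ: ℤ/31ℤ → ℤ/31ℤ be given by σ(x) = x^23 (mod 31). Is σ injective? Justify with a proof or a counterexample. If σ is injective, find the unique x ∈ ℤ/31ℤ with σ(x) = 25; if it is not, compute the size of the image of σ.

5

Since 31 is prime, the nonzero elements of ℤ/31ℤ form a cyclic group of order 30.
As gcd(23, 30) = 1, raising to the 23rd power is a bijection on this group: if a^23 ≡ b^23 then (ab^{−1})^23 = 1, and the only element of order dividing gcd(23, 30) = 1 is 1, so a = b.
With σ(0) = 0 this makes σ injective on all of ℤ/31ℤ, hence bijective (finite equal-size domain and codomain). In particular σ is injective.
Since σ is injective, we find the preimage of 25. The inverse of x ↦ x^23 on (ℤ/31ℤ)^× is x ↦ x^17, because 23·17 = 391 = 13·30 + 1 ≡ 1 (mod 30) and x^{30} = 1 for x ≠ 0 (Fermat). So σ⁻¹(25) = 25^17 mod 31.
Repeated squaring mod 31: 25^1 ≡ 25, 25^2 ≡ 25² = 625 ≡ 5, 25^4 ≡ 5² = 25, 25^8 ≡ 25² = 625 ≡ 5, 25^16 ≡ 5² = 25. Since 17 = 16 + 1, 25^17 ≡ 25·25: 25·25 = 625 ≡ 5. So 25^17 ≡ 5 (mod 31).
Hence σ⁻¹(25) = 5.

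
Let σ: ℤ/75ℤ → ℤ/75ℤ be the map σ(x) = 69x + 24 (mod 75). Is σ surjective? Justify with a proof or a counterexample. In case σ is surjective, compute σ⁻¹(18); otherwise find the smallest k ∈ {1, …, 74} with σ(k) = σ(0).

25

Since gcd(69, 75) = 3, we have 69x ≡ 0 (mod 3) for all x, so σ(x) ≡ 0 (mod 3).
But 1 ≢ 0 (mod 3), so 1 ∈ ℤ/75ℤ has no preimage. So σ is not surjective.
Since σ is not surjective, we find the least positive k with σ(k) = σ(0): this means 69k ≡ 0 (mod 75), i.e. 75 ∣ 69k. Since gcd(69, 75) = 3, dividing through by 3 this holds exactly when 25 ∣ 23k, and as gcd(23, 25) = 1, exactly when 25 ∣ k.
The smallest positive such k is 25.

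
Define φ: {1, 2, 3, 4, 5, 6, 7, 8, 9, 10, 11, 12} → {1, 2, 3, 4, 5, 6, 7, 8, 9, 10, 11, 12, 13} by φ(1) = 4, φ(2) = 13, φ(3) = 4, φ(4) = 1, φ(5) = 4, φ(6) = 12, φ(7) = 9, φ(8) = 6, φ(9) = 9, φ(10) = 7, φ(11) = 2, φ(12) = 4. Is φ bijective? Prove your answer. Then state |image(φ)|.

8

φ(1) = 4 = φ(3) with 1 ≠ 3, so φ is not injective, hence not bijective.
The image of φ is {1, 2, 4, 6, 7, 9, 12, 13}, which has 8 elements.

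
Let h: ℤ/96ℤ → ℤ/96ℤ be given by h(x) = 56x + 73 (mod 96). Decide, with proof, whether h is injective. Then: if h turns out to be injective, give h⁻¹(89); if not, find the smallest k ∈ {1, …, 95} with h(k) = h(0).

Recall: h is injective when h(u) = h(v) forces u = v.
We have gcd(56, 96) = 8 > 1. Taking u = 0 and v = 12: h(0) = 73 and h(12) = 56·12 + 73 = 745 ≡ 73 (mod 96).
So h(0) = h(12) while 0 ≠ 12, so h is not injective.
Since h is not injective, we find the least positive k with h(k) = h(0): this means 56k ≡ 0 (mod 96), i.e. 96 ∣ 56k. Since gcd(56, 96) = 8, dividing through by 8 this holds exactly when 12 ∣ 7k, and as gcd(7, 12) = 1, exactly when 12 ∣ k.
The smallest positive such k is 12.

12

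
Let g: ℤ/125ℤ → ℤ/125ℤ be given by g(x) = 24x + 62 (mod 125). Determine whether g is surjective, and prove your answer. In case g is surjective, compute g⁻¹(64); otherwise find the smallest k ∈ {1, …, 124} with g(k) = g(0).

Recall that surjectivity means every element of the codomain has a preimage under g.
Since gcd(24, 125) = 1, 24 is invertible modulo 125. Euclid's algorithm: 125 = 5·24 + 5, 24 = 4·5 + 4, 5 = 1·4 + 1; back-substituting gives 1 = 99·24 − 19·125, so 24⁻¹ ≡ 99 (mod 125).
Then y ↦ 99(y − 62) is a two-sided inverse to g, so every y ∈ ℤ/125ℤ has a preimage.
Thus g is surjective.
Since g is surjective, we compute g⁻¹(64): solve 24x + 62 ≡ 64 (mod 125), i.e. 24x ≡ 2 (mod 125).
Multiplying by 24⁻¹ = 99 gives x ≡ 99·2 = 198 = 1·125 + 73 ≡ 73 (mod 125).
Check: g(73) = 24·73 + 62 = 1814 = 14·125 + 64 ≡ 64 (mod 125).

73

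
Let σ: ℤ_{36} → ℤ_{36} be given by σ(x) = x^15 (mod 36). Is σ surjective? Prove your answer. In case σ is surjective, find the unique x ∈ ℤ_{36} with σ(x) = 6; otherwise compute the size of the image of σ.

σ(0) = 0^15 = 0.
σ(6): Repeated squaring mod 36: 6^1 ≡ 6, 6^2 ≡ 6² = 36 ≡ 0, 6^4 ≡ 0² = 0, 6^8 ≡ 0² = 0. Since 15 = 8 + 4 + 2 + 1, 6^15 ≡ 0·0·0·6: 0·0 = 0, then 0·0 = 0, then 0·6 = 0. So 6^15 ≡ 0 (mod 36).
So σ(0) = σ(6) = 0 while 0 ≠ 6, therefore σ is not injective.
A non-injective map from the 36-element set ℤ_{36} to itself takes at most 35 distinct values, so it cannot be surjective. So σ is not surjective.
Since σ is not surjective, we determine |image(σ)|. Computing x^15 mod 36 for each x (by repeated squaring, reducing mod 36 at every step), the values σ(0), σ(1), …, σ(35) are: 0, 1, 8, 27, 28, 17, 0, 19, 8, 9, 28, 35, 0, 1, 8, 27, 28, 17, 0, 19, 8, 9, 28, 35, 0, 1, 8, 27, 28, 17, 0, 19, 8, 9, 28, 35.
The distinct values are {0, 1, 8, 9, 17, 19, 27, 28, 35}; there are 9 of them.

9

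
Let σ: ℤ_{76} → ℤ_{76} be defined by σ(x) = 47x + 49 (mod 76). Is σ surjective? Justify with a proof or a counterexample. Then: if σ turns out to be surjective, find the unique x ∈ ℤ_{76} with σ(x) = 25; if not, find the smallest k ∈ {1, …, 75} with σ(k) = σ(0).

48

Since gcd(47, 76) = 1, 47 is invertible modulo 76. Euclid's algorithm: 76 = 1·47 + 29, 47 = 1·29 + 18, 29 = 1·18 + 11, 18 = 1·11 + 7, 11 = 1·7 + 4, 7 = 1·4 + 3, 4 = 1·3 + 1; back-substituting gives 1 = 55·47 − 34·76, so 47⁻¹ ≡ 55 (mod 76).
For any y ∈ ℤ_{76}, x = 55(y − 49) mod 76 satisfies σ(x) = 47·55(y − 49) + 49 ≡ y (since 47·55 ≡ 1 mod 76). So every y has a preimage.
Thus σ is surjective.
Since σ is surjective, we find σ⁻¹(25): we need 47x ≡ 25 − 49 ≡ 52 (mod 76). Using 47⁻¹ = 55: x ≡ 55·52 = 2860 = 37·76 + 48, so x = 48.
Check: σ(48) = 47·48 + 49 = 2305 = 30·76 + 25 ≡ 25 (mod 76).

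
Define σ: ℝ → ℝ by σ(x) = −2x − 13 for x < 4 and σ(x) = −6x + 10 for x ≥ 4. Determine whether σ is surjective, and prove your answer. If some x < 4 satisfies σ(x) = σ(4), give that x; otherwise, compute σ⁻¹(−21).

1/2

Both pieces are strictly decreasing (slopes −2 and −6), so each is injective on its own interval.
The left piece maps (−∞, 4) onto (−21, ∞); the right piece maps [4, ∞) onto (−∞, −14].
The union (−21, ∞) ∪ (−∞, −14] covers ℝ, so σ is surjective.
For the follow-up: the images overlap, so an x < 4 with σ(x) = σ(4) exists. σ(4) = −14; solving −2x − 13 = −14 for x < 4 gives x = (−14 + 13)/(−2) = 1/2.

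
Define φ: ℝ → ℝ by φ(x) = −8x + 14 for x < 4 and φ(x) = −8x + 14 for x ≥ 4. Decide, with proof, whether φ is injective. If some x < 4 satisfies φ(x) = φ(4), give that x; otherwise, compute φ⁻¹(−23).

37/8

Both pieces are strictly decreasing (slopes −8 and −8), so each is injective on its own interval.
The left piece maps (−∞, 4) onto (−18, ∞); the right piece maps [4, ∞) onto (−∞, −18].
These images are disjoint, so no value is attained by both pieces. Therefore φ is injective.
Because the two images are disjoint, no x < 4 has φ(x) = φ(4), so we compute φ⁻¹(−23): −23 lies in (−∞, −18], so solve −8x + 14 = −23: x = (−23 − 14)/(−8) = 37/8.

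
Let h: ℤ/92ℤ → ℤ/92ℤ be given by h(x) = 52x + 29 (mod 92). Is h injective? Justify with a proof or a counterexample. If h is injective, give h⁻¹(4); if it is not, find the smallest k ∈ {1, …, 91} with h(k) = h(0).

Recall that h is injective if h(x_1) = h(x_2) implies x_1 = x_2.
We have gcd(52, 92) = 4 > 1. Taking x_1 = 0 and x_2 = 23: h(0) = 29 and h(23) = 52·23 + 29 = 1225 ≡ 29 (mod 92).
So h(0) = h(23) while 0 ≠ 23, so h is not injective.
Since h is not injective, we find the least positive k with h(k) = h(0): this means 52k ≡ 0 (mod 92), i.e. 92 ∣ 52k. Since gcd(52, 92) = 4, dividing through by 4 this holds exactly when 23 ∣ 13k, and as gcd(13, 23) = 1, exactly when 23 ∣ k.
The smallest positive such k is 23.

23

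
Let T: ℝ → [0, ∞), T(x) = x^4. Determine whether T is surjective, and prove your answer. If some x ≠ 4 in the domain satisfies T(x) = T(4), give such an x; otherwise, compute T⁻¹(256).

For any y ∈ [0, ∞), x = y^{1/4} ∈ ℝ satisfies x^4 = y, so T is surjective.
For the follow-up, such an x exists: taking x = −4 ∈ ℝ gives T(−4) = 256 = T(4) with −4 ≠ 4.

-4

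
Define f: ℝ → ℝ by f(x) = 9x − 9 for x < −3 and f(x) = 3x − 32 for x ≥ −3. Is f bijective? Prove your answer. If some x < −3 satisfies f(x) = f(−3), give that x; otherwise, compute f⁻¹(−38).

-32/9

Both pieces are strictly increasing (slopes 9 and 3), so each is injective on its own interval.
The left piece maps (−∞, −3) onto (−∞, −36); the right piece maps [−3, ∞) onto [−41, ∞).
These images overlap. In particular f(−3) = −41 (right piece), and solving 9x − 9 = −41 on the left piece gives x = −32/9 < −3.
So f(−32/9) = f(−3) with −32/9 ≠ −3, and f is not injective, hence not bijective. This x = −32/9 is the requested value below −3.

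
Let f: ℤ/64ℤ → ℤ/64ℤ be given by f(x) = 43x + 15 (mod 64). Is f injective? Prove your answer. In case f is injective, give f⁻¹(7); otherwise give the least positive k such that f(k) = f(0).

By definition, f is injective when f(a) = f(b) forces a = b.
If f(a) = f(b), then 43a ≡ 43b (mod 64). Because gcd(43, 64) = 1, we may cancel 43 to get a ≡ b (mod 64).
Hence f is injective.
We now compute 43⁻¹ mod 64 explicitly. Euclid's algorithm: 64 = 1·43 + 21, 43 = 2·21 + 1; back-substituting gives 1 = 3·43 − 2·64, so 43⁻¹ ≡ 3 (mod 64).
Since f is injective, we find f⁻¹(7): we need 43x ≡ 7 − 15 ≡ 56 (mod 64). Using 43⁻¹ = 3: x ≡ 3·56 = 168 = 2·64 + 40, so x = 40.
Check: f(40) = 43·40 + 15 = 1735 = 27·64 + 7 ≡ 7 (mod 64).

40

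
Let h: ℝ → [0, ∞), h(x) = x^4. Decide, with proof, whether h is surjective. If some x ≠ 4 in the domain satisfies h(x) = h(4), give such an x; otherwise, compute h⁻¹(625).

For any y ∈ [0, ∞), x = y^{1/4} ∈ ℝ satisfies x^4 = y, so h is surjective.
For the follow-up, such an x exists: taking x = −4 ∈ ℝ gives h(−4) = 256 = h(4) with −4 ≠ 4.

-4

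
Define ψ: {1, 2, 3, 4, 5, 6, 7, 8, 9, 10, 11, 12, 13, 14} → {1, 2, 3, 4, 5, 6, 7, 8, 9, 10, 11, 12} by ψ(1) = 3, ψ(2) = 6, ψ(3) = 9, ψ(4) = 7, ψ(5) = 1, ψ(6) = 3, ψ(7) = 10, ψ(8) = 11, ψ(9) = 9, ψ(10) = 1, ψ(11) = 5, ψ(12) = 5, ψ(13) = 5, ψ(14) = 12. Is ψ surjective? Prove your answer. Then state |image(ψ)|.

No element maps to 2, so ψ is not surjective.
The image of ψ is {1, 3, 5, 6, 7, 9, 10, 11, 12}, which has 9 elements.

9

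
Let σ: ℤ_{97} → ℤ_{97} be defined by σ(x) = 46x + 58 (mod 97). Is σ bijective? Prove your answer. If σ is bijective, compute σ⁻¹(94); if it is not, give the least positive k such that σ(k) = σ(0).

Recall: σ is injective if σ(s) = σ(t) implies s = t.
Suppose σ(s) = σ(t) in ℤ_{97}. Then 46s + 58 ≡ 46t + 58 (mod 97), so 46(s − t) ≡ 0 (mod 97).
Since gcd(46, 97) = 1, 46 is invertible modulo 97, therefore s − t ≡ 0 (mod 97), i.e. s = t.
We now compute 46⁻¹ mod 97 explicitly. Euclid's algorithm: 97 = 2·46 + 5, 46 = 9·5 + 1; back-substituting gives 1 = 19·46 − 9·97, so 46⁻¹ ≡ 19 (mod 97).
For any y ∈ ℤ_{97}, x = 19(y − 58) mod 97 satisfies σ(x) = 46·19(y − 58) + 58 ≡ y (since 46·19 ≡ 1 mod 97). So every y has a preimage.
Hence σ is bijective.
Since σ is bijective, we find σ⁻¹(94): we need 46x ≡ 94 − 58 ≡ 36 (mod 97). Using 46⁻¹ = 19: x ≡ 19·36 = 684 = 7·97 + 5, so x = 5.
Check: σ(5) = 46·5 + 58 = 288 = 2·97 + 94 ≡ 94 (mod 97).

5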